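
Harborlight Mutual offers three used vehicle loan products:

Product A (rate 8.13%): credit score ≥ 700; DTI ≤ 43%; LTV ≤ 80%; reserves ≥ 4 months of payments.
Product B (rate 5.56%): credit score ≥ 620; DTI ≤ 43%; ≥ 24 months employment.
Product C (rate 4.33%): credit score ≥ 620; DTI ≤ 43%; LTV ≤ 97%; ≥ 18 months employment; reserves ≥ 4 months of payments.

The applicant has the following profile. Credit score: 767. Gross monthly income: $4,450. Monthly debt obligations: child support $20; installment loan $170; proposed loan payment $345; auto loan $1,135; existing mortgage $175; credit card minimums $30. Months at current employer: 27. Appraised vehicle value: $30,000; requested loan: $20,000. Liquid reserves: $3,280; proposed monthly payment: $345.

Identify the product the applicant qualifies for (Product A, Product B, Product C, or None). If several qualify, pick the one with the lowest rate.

Total debts = (20 + 170 + 345 + 1,135 + 175 + 30) = 1,875; DTI = 1,875/4,450 = 42.1%.
LTV = 20,000/30,000 = 66.7%.
Reserves = 3,280/345 = 9.5 months.
Product A: score 767 ≥ 700; DTI 42.1% ≤ 43%; LTV 66.7% ≤ 80%; reserves 9.5 ≥ 4 mo → qualifies.
Product B: score 767 ≥ 620; DTI 42.1% ≤ 43%; employment 27 ≥ 24 mo → qualifies.
Product C: score 767 ≥ 620; DTI 42.1% ≤ 43%; LTV 66.7% ≤ 97%; employment 27 ≥ 18 mo; reserves 9.5 ≥ 4 mo → qualifies.
Qualifying: Product A, Product B, Product C. Lowest rate is 4.33% → Product C.

Product C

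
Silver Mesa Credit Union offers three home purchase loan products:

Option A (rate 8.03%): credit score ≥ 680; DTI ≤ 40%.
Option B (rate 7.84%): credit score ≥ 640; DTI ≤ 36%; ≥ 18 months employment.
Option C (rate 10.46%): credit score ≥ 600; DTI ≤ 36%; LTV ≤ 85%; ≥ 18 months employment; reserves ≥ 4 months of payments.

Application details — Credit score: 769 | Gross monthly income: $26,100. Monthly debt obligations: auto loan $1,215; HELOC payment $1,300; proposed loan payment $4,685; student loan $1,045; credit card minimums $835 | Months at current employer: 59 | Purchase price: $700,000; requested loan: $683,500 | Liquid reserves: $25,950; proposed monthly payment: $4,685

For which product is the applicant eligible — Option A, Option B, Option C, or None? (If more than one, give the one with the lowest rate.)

Option B

Total debts = (1,215 + 1,300 + 4,685 + 1,045 + 835) = 9,080; DTI = 9,080/26,100 = 34.8%.
LTV = 683,500/700,000 = 97.6%.
Reserves = 25,950/4,685 = 5.5 months.
Option A: score 769 ≥ 680; DTI 34.8% ≤ 40% → qualifies.
Option B: score 769 ≥ 640; DTI 34.8% ≤ 36%; employment 59 ≥ 18 mo → qualifies.
Option C: score 769 ≥ 600; DTI 34.8% ≤ 36%; LTV 97.6% > 85%; employment 59 ≥ 18 mo; reserves 5.5 ≥ 4 mo → does not qualify.
Qualifying: Option A, Option B. Lowest rate is 7.84% → Option B.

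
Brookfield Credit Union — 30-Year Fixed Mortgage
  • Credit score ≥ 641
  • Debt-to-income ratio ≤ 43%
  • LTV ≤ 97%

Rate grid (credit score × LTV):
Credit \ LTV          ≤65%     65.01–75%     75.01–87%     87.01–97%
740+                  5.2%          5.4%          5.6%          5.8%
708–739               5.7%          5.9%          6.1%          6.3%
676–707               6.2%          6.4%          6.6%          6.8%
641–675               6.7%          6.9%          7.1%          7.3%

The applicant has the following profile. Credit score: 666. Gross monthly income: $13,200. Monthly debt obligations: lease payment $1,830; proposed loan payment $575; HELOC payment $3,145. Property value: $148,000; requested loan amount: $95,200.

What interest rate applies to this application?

6.7%

Credit score 666 ≥ 641; Total monthly debts = (1,830 + 575 + 3,145) = 5,550. DTI: 5,550 ÷ 13,200 = 42%, within the 43% cap
LTV: 95,200 ÷ 148,000 = 64.3%, within 97% cap
Row: 666 falls in 641–675. Column: 64.3% falls in ≤65%. Rate = 6.7%.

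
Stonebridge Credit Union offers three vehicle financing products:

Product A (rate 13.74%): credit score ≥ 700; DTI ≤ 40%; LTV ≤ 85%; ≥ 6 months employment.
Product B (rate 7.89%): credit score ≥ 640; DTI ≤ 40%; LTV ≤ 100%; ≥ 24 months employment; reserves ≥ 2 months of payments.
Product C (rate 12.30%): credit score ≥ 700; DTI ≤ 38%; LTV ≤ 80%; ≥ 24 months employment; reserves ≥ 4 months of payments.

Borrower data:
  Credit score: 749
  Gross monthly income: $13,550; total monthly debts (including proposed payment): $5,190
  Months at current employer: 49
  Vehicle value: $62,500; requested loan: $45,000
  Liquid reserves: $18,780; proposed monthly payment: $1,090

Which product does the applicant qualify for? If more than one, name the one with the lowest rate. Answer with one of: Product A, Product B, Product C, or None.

DTI = 5,190/13,550 = 38.3%.
LTV = 45,000/62,500 = 72%.
Reserves = 18,780/1,090 = 17.2 months.
Product A: score 749 ≥ 700; DTI 38.3% ≤ 40%; LTV 72% ≤ 85%; employment 49 ≥ 6 mo → qualifies.
Product B: score 749 ≥ 640; DTI 38.3% ≤ 40%; LTV 72% ≤ 100%; employment 49 ≥ 24 mo; reserves 17.2 ≥ 2 mo → qualifies.
Product C: score 749 ≥ 700; DTI 38.3% > 38%; LTV 72% ≤ 80%; employment 49 ≥ 24 mo; reserves 17.2 ≥ 4 mo → does not qualify.
Qualifying: Product A, Product B. Lowest rate is 7.89% → Product B.

Product B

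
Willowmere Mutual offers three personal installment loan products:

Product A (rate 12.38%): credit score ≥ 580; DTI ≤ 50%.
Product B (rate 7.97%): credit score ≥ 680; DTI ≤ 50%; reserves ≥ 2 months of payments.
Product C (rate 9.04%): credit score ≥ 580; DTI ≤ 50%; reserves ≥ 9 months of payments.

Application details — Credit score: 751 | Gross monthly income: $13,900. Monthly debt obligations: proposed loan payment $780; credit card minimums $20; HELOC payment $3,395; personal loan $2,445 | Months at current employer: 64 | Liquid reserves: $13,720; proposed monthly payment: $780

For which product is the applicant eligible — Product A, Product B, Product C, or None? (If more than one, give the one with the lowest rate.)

Total debts = (780 + 20 + 3,395 + 2,445) = 6,640; DTI = 6,640/13,900 = 47.8%.
Reserves = 13,720/780 = 17.6 months.
Product A: score 751 ≥ 580; DTI 47.8% ≤ 50% → qualifies.
Product B: score 751 ≥ 680; DTI 47.8% ≤ 50%; reserves 17.6 ≥ 2 mo → qualifies.
Product C: score 751 ≥ 580; DTI 47.8% ≤ 50%; reserves 17.6 ≥ 9 mo → qualifies.
Qualifying: Product A, Product B, Product C. Lowest rate is 7.97% → Product B.

Product B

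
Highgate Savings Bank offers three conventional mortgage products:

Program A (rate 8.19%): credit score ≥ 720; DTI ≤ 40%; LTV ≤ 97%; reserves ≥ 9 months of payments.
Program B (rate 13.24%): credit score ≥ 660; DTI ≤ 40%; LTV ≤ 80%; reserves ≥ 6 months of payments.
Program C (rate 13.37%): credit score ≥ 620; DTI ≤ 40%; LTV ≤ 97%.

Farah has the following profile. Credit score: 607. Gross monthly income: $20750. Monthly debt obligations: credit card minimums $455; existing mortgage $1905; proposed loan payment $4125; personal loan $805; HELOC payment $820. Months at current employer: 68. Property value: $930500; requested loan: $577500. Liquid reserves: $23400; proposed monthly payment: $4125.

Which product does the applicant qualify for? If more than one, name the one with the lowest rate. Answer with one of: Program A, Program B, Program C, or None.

Total debts = (455 + 1,905 + 4,125 + 805 + 820) = 8,110; DTI = 8,110/20,750 = 39.1%.
LTV = 577,500/930,500 = 62.1%.
Reserves = 23,400/4,125 = 5.7 months.
Program A: score 607 < 720; DTI 39.1% ≤ 40%; LTV 62.1% ≤ 97%; reserves 5.7 < 9 mo → does not qualify.
Program B: score 607 < 660; DTI 39.1% ≤ 40%; LTV 62.1% ≤ 80%; reserves 5.7 < 6 mo → does not qualify.
Program C: score 607 < 620; DTI 39.1% ≤ 40%; LTV 62.1% ≤ 97% → does not qualify.

None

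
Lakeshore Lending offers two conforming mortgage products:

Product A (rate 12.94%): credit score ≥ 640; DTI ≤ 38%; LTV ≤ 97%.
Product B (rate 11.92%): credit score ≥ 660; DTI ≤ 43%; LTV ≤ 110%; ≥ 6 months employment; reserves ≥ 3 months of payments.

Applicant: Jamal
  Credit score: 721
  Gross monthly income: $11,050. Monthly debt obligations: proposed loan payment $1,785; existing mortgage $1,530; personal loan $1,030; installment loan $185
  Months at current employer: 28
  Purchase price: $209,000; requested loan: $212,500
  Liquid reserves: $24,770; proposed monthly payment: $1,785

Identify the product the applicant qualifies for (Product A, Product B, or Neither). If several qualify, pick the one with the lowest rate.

Total debts = (1,785 + 1,530 + 1,030 + 185) = 4,530; DTI = 4,530/11,050 = 41%.
LTV = 212,500/209,000 = 101.7%.
Reserves = 24,770/1,785 = 13.9 months.
Product A: score 721 ≥ 640; DTI 41% > 38%; LTV 101.7% > 97% → does not qualify.
Product B: score 721 ≥ 660; DTI 41% ≤ 43%; LTV 101.7% ≤ 110%; employment 28 ≥ 6 mo; reserves 13.9 ≥ 3 mo → qualifies.

Product B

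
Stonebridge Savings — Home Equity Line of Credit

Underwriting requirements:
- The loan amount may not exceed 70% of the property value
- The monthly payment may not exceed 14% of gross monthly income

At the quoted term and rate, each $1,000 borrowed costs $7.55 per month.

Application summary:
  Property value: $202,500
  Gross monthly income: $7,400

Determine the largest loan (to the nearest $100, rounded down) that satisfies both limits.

Payment cap: 14% × $7,400 = $1,036/month.
At $7.55 per $1,000, that supports 1,036/7.55 × 1,000 ≈ $137,218 → $137,200.
LTV cap: 70% × $202,500 = $141,750 → $141,700.
Binding constraint: payment-to-income.

$137,200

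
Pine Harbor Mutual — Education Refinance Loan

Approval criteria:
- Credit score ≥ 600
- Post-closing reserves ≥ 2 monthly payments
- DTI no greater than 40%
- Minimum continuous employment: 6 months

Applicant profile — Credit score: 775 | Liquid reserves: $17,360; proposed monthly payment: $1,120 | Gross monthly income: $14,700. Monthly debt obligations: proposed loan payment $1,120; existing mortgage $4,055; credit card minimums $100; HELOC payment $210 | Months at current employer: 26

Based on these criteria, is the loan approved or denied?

Approved

Credit score 775 ≥ 600 (meets)
Reserves: 17,360 ÷ 1,120 = 15.5 months (meets 2-month minimum)
Total monthly debts = (1,120 + 4,055 + 100 + 210) = 5,485. Debt-to-income = 5,485/14,700 = 37.3% — meets 40% limit
Employment 26 ≥ 6 months
All criteria satisfied.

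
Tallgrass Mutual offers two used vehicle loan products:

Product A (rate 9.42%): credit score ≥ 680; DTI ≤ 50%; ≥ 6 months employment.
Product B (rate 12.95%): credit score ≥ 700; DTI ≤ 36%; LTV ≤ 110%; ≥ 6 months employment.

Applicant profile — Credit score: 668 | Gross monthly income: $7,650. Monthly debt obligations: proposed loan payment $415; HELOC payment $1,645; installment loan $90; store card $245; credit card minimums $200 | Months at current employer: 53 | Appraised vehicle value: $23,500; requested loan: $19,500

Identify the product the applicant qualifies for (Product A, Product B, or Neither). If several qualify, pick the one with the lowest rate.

Total debts = (415 + 1,645 + 90 + 245 + 200) = 2,595; DTI = 2,595/7,650 = 33.9%.
LTV = 19,500/23,500 = 83%.
Product A: score 668 < 680; DTI 33.9% ≤ 50%; employment 53 ≥ 6 mo → does not qualify.
Product B: score 668 < 700; DTI 33.9% ≤ 36%; LTV 83% ≤ 110%; employment 53 ≥ 6 mo → does not qualify.

Neither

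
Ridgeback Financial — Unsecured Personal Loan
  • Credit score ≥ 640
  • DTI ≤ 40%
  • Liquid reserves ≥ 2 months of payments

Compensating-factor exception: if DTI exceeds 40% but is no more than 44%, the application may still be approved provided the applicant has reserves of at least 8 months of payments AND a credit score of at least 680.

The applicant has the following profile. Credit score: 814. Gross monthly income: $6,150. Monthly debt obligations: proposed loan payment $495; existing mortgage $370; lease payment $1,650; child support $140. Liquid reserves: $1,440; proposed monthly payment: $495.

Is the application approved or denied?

Denied

Credit score 814 ≥ 640 (meets base)
Total debts = (495 + 370 + 1,650 + 140) = 2,655. DTI: 2,655 ÷ 6,150 = 43.2%, over the 40% base limit.
Reserves: 1,440 ÷ 495 = 2.9 months (meets 2-month minimum)
DTI 43.2% is within the 40%–44% exception band; checking compensating factors.
Reserves 2.9 < 8 months; credit score 814 ≥ 680.
Compensating-factor requirement not fully met.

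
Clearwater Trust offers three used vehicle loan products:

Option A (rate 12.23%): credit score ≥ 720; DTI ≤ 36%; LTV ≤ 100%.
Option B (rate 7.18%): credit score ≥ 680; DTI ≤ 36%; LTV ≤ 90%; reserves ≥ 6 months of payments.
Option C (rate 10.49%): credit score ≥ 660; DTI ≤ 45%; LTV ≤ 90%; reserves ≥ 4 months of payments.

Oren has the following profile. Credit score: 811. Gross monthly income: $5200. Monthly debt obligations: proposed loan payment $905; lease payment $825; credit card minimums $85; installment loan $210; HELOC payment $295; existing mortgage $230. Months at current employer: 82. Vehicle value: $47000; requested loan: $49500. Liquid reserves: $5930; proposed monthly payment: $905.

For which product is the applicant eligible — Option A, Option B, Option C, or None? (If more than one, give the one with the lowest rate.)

None

Total debts = (905 + 825 + 85 + 210 + 295 + 230) = 2,550; DTI = 2,550/5,200 = 49%.
LTV = 49,500/47,000 = 105.3%.
Reserves = 5,930/905 = 6.6 months.
Option A: score 811 ≥ 720; DTI 49% > 36%; LTV 105.3% > 100% → does not qualify.
Option B: score 811 ≥ 680; DTI 49% > 36%; LTV 105.3% > 90%; reserves 6.6 ≥ 6 mo → does not qualify.
Option C: score 811 ≥ 660; DTI 49% > 45%; LTV 105.3% > 90%; reserves 6.6 ≥ 4 mo → does not qualify.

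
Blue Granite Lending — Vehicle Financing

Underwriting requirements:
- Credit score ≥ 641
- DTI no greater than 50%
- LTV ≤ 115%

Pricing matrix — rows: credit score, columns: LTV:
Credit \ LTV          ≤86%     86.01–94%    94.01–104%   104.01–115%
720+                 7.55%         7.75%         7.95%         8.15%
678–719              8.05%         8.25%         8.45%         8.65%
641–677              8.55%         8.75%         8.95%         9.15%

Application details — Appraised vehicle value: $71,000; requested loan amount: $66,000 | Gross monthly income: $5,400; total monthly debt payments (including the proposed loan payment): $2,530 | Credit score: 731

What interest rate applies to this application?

Credit score 731 ≥ 641; DTI = 2,530/5,400 = 46.9% ≤ 50%
LTV: 66,000 ÷ 71,000 = 93%, within 115% cap
Row: 731 falls in 720+. Column: 93% falls in 86.01–94%. Rate = 7.75%.

7.75%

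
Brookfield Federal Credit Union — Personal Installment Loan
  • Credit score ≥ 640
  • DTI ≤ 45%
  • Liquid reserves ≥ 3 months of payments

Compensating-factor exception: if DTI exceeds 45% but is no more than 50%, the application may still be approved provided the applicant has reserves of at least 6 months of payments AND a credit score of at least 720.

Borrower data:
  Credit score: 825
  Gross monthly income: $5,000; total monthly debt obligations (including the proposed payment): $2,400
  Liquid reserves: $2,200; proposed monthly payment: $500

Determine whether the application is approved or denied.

Denied

Credit score 825 ≥ 640 (meets base)
DTI = 2,400/5,000 = 48% > 45% — standard DTI limit exceeded.
Reserves = 2,200/500 = 4.4 months ≥ 3
48% falls in the override range (45%–50%), so the compensating-factor test applies.
Override check — reserves: 4.4 mo (short of 6); score: 825 (ok).
Override conditions not both satisfied; exception does not apply.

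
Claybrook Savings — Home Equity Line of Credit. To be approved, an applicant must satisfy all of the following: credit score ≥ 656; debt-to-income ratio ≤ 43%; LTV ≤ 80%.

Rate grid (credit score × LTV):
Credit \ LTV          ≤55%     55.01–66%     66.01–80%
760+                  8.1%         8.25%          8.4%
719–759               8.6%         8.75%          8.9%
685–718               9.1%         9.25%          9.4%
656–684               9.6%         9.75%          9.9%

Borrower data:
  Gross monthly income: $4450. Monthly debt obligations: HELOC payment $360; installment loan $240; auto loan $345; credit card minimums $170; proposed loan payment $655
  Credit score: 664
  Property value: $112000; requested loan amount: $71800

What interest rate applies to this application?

Credit score 664 ≥ 656; Total monthly debts = (360 + 240 + 345 + 170 + 655) = 1,770. DTI: 1,770 ÷ 4,450 = 39.8%, within the 43% cap
LTV = 71,800/112,000 = 64.1% ≤ 80%
Row: 664 falls in 656–684. Column: 64.1% falls in 55.01–66%. Rate = 9.75%.

9.75%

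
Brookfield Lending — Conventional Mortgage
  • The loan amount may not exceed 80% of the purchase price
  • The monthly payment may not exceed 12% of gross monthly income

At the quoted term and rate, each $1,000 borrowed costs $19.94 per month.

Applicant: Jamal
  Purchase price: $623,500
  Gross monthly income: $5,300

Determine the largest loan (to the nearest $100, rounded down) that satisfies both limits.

Payment cap: 12% × $5,300 = $636/month.
At $19.94 per $1,000, that supports 636/19.94 × 1,000 ≈ $31,895 → $31,800.
LTV cap: 80% × $623,500 = $498,800 → $498,800.
Binding constraint: payment-to-income.

$31,800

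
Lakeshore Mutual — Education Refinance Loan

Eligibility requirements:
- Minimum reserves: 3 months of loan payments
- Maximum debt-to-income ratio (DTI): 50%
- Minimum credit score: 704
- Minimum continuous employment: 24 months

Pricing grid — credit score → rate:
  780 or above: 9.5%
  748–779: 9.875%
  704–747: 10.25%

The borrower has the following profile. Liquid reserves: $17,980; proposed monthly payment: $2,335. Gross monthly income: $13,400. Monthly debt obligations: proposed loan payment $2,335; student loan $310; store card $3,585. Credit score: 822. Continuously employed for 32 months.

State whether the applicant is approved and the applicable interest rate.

Credit score 822 ≥ 704 (meets minimum)
Employment 32 ≥ 24 months
Reserves: 17,980 ÷ 2,335 = 7.7 months (meets 3-month minimum)
Total monthly debts = (2,335 + 310 + 3,585) = 6,230. DTI = 6,230/13,400 = 46.5% ≤ 50%
All requirements met. Score 822 falls in the 780 or above tier → 9.5%.

Approved at 9.5%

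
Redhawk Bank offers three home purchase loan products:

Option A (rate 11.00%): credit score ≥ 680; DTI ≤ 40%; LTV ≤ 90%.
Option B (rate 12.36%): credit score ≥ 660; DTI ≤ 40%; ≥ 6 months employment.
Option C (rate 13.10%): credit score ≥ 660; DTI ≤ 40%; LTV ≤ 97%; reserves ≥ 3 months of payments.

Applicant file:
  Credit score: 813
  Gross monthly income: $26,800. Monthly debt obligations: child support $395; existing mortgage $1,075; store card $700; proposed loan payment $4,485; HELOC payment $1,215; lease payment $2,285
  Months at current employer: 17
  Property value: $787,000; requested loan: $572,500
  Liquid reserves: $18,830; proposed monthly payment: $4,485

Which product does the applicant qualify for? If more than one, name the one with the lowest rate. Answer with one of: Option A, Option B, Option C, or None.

Option A

Total debts = (395 + 1,075 + 700 + 4,485 + 1,215 + 2,285) = 10,155; DTI = 10,155/26,800 = 37.9%.
LTV = 572,500/787,000 = 72.7%.
Reserves = 18,830/4,485 = 4.2 months.
Option A: score 813 ≥ 680; DTI 37.9% ≤ 40%; LTV 72.7% ≤ 90% → qualifies.
Option B: score 813 ≥ 660; DTI 37.9% ≤ 40%; employment 17 ≥ 6 mo → qualifies.
Option C: score 813 ≥ 660; DTI 37.9% ≤ 40%; LTV 72.7% ≤ 97%; reserves 4.2 ≥ 3 mo → qualifies.
Qualifying: Option A, Option B, Option C. Lowest rate is 11.00% → Option A.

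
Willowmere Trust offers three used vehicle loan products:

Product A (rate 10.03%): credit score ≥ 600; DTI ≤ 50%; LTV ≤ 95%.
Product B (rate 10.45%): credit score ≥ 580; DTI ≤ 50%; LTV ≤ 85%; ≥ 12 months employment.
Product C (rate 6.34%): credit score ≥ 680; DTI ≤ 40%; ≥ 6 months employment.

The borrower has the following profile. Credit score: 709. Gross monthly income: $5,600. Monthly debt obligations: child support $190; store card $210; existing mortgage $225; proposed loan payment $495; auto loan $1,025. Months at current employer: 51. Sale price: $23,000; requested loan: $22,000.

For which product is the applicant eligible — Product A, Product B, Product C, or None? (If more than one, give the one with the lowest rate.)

Product C

Total debts = (190 + 210 + 225 + 495 + 1,025) = 2,145; DTI = 2,145/5,600 = 38.3%.
LTV = 22,000/23,000 = 95.7%.
Product A: score 709 ≥ 600; DTI 38.3% ≤ 50%; LTV 95.7% > 95% → does not qualify.
Product B: score 709 ≥ 580; DTI 38.3% ≤ 50%; LTV 95.7% > 85%; employment 51 ≥ 12 mo → does not qualify.
Product C: score 709 ≥ 680; DTI 38.3% ≤ 40%; employment 51 ≥ 6 mo → qualifies.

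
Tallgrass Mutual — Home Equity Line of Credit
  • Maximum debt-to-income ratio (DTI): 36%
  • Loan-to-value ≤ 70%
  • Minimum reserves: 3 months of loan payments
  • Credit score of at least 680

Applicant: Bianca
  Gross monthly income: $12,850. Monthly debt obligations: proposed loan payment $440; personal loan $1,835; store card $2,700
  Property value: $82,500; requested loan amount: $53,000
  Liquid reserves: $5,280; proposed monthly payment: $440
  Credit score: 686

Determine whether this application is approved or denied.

Total monthly debts = (440 + 1,835 + 2,700) = 4,975. Debt-to-income = 4,975/12,850 = 38.7% — over 36% limit
LTV = 53,000/82,500 = 64.2% ≤ 70%
Liquid reserves cover 5,280/440 = 12.0 months — ≥ 3 required
Credit score 686 ≥ 680 (meets)
Fails on DTI.

Denied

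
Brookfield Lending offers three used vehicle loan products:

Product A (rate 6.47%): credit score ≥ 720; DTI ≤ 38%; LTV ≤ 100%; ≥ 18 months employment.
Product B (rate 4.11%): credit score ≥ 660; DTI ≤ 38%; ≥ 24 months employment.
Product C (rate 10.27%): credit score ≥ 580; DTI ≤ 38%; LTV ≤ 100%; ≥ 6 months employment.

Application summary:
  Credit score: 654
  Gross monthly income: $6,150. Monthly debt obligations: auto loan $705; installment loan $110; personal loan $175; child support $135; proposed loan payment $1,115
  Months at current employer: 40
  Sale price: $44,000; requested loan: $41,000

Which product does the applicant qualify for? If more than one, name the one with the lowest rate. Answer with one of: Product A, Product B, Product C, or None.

Total debts = (705 + 110 + 175 + 135 + 1,115) = 2,240; DTI = 2,240/6,150 = 36.4%.
LTV = 41,000/44,000 = 93.2%.
Product A: score 654 < 720; DTI 36.4% ≤ 38%; LTV 93.2% ≤ 100%; employment 40 ≥ 18 mo → does not qualify.
Product B: score 654 < 660; DTI 36.4% ≤ 38%; employment 40 ≥ 24 mo → does not qualify.
Product C: score 654 ≥ 580; DTI 36.4% ≤ 38%; LTV 93.2% ≤ 100%; employment 40 ≥ 6 mo → qualifies.

Product C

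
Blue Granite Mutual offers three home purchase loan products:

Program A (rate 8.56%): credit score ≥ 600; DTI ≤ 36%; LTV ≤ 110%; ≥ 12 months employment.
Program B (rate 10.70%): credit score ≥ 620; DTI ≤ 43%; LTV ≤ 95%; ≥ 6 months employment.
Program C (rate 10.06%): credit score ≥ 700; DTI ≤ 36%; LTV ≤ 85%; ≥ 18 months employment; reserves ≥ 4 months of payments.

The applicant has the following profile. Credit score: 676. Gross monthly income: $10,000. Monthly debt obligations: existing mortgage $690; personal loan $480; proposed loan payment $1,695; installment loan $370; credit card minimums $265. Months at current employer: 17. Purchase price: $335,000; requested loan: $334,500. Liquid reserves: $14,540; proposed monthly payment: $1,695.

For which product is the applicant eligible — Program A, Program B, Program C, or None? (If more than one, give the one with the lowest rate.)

Program A

Total debts = (690 + 480 + 1,695 + 370 + 265) = 3,500; DTI = 3,500/10,000 = 35%.
LTV = 334,500/335,000 = 99.9%.
Reserves = 14,540/1,695 = 8.6 months.
Program A: score 676 ≥ 600; DTI 35% ≤ 36%; LTV 99.9% ≤ 110%; employment 17 ≥ 12 mo → qualifies.
Program B: score 676 ≥ 620; DTI 35% ≤ 43%; LTV 99.9% > 95%; employment 17 ≥ 6 mo → does not qualify.
Program C: score 676 < 700; DTI 35% ≤ 36%; LTV 99.9% > 85%; employment 17 < 18 mo; reserves 8.6 ≥ 4 mo → does not qualify.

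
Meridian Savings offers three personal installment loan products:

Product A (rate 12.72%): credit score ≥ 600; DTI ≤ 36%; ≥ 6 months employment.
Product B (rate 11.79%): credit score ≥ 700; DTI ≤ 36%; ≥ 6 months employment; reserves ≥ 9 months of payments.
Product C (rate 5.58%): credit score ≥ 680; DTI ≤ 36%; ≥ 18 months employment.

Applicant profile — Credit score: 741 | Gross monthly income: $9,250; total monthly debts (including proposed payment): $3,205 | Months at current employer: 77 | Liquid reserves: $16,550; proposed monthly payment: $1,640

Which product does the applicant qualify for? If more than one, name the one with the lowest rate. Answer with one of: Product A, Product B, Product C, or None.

DTI = 3,205/9,250 = 34.6%.
Reserves = 16,550/1,640 = 10.1 months.
Product A: score 741 ≥ 600; DTI 34.6% ≤ 36%; employment 77 ≥ 6 mo → qualifies.
Product B: score 741 ≥ 700; DTI 34.6% ≤ 36%; employment 77 ≥ 6 mo; reserves 10.1 ≥ 9 mo → qualifies.
Product C: score 741 ≥ 680; DTI 34.6% ≤ 36%; employment 77 ≥ 18 mo → qualifies.
Qualifying: Product A, Product B, Product C. Lowest rate is 5.58% → Product C.

Product C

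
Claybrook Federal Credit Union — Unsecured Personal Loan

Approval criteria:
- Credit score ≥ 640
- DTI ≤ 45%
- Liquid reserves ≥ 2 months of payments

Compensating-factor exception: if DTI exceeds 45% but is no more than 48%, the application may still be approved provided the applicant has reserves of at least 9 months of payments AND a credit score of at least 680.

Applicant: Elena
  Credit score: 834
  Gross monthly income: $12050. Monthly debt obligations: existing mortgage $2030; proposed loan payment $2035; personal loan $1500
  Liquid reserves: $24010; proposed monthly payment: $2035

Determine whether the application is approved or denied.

Credit score 834 ≥ 640 (meets base)
Total debts = (2,030 + 2,035 + 1,500) = 5,565. DTI: 5,565 ÷ 12,050 = 46.2%, over the 45% base limit.
Reserves: 24,010 ÷ 2,035 = 11.8 months (meets 2-month minimum)
DTI 46.2% is within the 45%–48% exception band; checking compensating factors.
Override check — reserves: 11.8 mo (ok); score: 834 (ok).
Both override conditions satisfied; DTI exception granted.

Approved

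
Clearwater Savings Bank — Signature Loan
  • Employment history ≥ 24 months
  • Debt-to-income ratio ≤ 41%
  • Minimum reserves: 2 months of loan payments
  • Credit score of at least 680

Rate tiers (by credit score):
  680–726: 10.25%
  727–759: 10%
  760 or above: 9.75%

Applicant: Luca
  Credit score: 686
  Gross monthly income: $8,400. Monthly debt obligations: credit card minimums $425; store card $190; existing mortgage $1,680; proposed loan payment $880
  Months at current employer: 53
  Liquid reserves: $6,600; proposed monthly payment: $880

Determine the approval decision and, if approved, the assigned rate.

Credit score 686 ≥ 680 (meets minimum)
Total monthly debts = (425 + 190 + 1,680 + 880) = 3,175. DTI: 3,175 ÷ 8,400 = 37.8%, within the 41% cap
Liquid reserves cover 6,600/880 = 7.5 months — ≥ 2 required
Employment 53 ≥ 24 months
All requirements met. Score 686 falls in the 680–726 tier → 10.25%.

Approved at 10.25%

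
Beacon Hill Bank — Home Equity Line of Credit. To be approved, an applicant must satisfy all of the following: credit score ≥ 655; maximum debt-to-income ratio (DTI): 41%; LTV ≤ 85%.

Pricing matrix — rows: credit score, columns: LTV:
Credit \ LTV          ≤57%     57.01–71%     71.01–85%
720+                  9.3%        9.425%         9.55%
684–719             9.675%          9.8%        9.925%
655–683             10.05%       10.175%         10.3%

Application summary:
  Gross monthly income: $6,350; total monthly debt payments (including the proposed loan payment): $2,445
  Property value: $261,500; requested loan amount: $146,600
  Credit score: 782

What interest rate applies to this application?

9.3%

Credit score 782 ≥ 655; DTI: 2,445 ÷ 6,350 = 38.5%, within the 41% cap
LTV: 146,600 ÷ 261,500 = 56.1%, within 85% cap
Credit 782 → row 720+; LTV 56.1% → column ≤57%. Grid cell → 9.3%.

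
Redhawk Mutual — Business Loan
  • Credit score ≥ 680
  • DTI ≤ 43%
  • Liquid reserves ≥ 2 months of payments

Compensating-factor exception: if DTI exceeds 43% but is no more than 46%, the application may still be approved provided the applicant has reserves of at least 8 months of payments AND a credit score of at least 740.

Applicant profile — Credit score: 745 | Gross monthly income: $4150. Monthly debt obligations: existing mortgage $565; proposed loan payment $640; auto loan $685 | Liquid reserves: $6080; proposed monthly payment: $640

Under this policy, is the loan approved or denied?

Credit score 745 ≥ 680 (meets base)
Total debts = (565 + 640 + 685) = 1,890. DTI: 1,890 ÷ 4,150 = 45.5%, over the 43% base limit.
Reserves = 6,080/640 = 9.5 months ≥ 2
DTI 45.5% is within the 43%–46% exception band; checking compensating factors.
Reserves 9.5 ≥ 8 months; credit score 745 ≥ 740.
Both compensating conditions met → exception applies.

Approved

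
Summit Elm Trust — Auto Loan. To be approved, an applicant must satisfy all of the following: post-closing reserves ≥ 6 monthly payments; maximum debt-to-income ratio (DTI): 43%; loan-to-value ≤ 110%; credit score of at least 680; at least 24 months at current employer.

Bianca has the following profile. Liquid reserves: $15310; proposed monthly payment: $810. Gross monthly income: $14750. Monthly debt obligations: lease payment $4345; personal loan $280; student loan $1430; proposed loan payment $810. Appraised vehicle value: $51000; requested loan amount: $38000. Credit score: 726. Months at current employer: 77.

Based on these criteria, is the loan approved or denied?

Denied

Reserves = 15,310/810 = 18.9 months ≥ 6
Total monthly debts = (4,345 + 280 + 1,430 + 810) = 6,865. Debt-to-income = 6,865/14,750 = 46.5% — over 43% limit
LTV: 38,000 ÷ 51,000 = 74.5%, within 110% cap
Credit score 726 ≥ 680 (meets)
Employment 77 ≥ 24 months
Fails on DTI.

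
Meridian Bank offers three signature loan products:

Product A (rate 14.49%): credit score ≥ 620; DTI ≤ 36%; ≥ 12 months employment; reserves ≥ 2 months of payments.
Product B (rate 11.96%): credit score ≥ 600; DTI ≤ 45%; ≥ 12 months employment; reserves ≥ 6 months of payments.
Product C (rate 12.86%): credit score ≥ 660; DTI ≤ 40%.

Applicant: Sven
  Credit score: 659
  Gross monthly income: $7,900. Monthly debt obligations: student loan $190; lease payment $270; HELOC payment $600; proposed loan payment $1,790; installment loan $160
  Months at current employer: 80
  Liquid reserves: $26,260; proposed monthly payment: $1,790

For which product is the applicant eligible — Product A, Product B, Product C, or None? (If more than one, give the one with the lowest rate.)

Total debts = (190 + 270 + 600 + 1,790 + 160) = 3,010; DTI = 3,010/7,900 = 38.1%.
Reserves = 26,260/1,790 = 14.7 months.
Product A: score 659 ≥ 620; DTI 38.1% > 36%; employment 80 ≥ 12 mo; reserves 14.7 ≥ 2 mo → does not qualify.
Product B: score 659 ≥ 600; DTI 38.1% ≤ 45%; employment 80 ≥ 12 mo; reserves 14.7 ≥ 6 mo → qualifies.
Product C: score 659 < 660; DTI 38.1% ≤ 40% → does not qualify.

Product B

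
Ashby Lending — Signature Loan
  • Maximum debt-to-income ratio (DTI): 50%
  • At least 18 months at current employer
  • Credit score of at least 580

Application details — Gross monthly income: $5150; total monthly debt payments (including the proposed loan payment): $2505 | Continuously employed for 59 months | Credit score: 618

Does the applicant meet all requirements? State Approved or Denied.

Approved

DTI: 2,505 ÷ 5,150 = 48.6%, within the 50% cap
Employment 59 ≥ 18 months
Credit score 618 ≥ 580 (meets)
All criteria satisfied.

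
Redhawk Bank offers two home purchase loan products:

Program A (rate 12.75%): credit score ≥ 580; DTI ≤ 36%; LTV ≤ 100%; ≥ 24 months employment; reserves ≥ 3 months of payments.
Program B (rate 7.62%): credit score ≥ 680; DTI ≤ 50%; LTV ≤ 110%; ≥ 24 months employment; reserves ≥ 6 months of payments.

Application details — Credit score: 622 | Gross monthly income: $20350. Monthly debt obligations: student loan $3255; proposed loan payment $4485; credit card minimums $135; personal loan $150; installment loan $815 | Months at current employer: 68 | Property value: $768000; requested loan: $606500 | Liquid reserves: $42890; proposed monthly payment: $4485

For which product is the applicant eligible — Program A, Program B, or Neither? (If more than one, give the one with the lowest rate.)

Total debts = (3,255 + 4,485 + 135 + 150 + 815) = 8,840; DTI = 8,840/20,350 = 43.4%.
LTV = 606,500/768,000 = 79%.
Reserves = 42,890/4,485 = 9.6 months.
Program A: score 622 ≥ 580; DTI 43.4% > 36%; LTV 79% ≤ 100%; employment 68 ≥ 24 mo; reserves 9.6 ≥ 3 mo → does not qualify.
Program B: score 622 < 680; DTI 43.4% ≤ 50%; LTV 79% ≤ 110%; employment 68 ≥ 24 mo; reserves 9.6 ≥ 6 mo → does not qualify.

Neither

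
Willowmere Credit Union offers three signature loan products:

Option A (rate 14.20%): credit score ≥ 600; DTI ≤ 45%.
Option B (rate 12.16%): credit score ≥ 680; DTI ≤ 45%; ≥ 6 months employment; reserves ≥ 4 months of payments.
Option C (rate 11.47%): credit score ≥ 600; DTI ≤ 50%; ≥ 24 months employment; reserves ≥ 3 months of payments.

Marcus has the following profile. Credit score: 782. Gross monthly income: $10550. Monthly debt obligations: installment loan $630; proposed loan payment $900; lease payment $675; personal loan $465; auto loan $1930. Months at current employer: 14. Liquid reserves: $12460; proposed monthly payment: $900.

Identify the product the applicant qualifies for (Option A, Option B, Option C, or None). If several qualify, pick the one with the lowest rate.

Option B

Total debts = (630 + 900 + 675 + 465 + 1,930) = 4,600; DTI = 4,600/10,550 = 43.6%.
Reserves = 12,460/900 = 13.8 months.
Option A: score 782 ≥ 600; DTI 43.6% ≤ 45% → qualifies.
Option B: score 782 ≥ 680; DTI 43.6% ≤ 45%; employment 14 ≥ 6 mo; reserves 13.8 ≥ 4 mo → qualifies.
Option C: score 782 ≥ 600; DTI 43.6% ≤ 50%; employment 14 < 24 mo; reserves 13.8 ≥ 3 mo → does not qualify.
Qualifying: Option A, Option B. Lowest rate is 12.16% → Option B.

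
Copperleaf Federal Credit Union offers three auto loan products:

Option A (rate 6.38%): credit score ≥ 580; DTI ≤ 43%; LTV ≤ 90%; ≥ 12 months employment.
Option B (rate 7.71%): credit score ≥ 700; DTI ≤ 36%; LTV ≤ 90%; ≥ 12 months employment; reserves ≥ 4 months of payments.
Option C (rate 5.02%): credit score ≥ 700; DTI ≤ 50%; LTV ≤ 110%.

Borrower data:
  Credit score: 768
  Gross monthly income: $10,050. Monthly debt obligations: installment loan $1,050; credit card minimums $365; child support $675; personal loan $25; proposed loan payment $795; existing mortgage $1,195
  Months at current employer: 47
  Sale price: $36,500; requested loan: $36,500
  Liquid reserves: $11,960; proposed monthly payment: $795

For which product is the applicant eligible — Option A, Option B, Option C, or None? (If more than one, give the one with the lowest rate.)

Total debts = (1,050 + 365 + 675 + 25 + 795 + 1,195) = 4,105; DTI = 4,105/10,050 = 40.8%.
LTV = 36,500/36,500 = 100%.
Reserves = 11,960/795 = 15.0 months.
Option A: score 768 ≥ 580; DTI 40.8% ≤ 43%; LTV 100% > 90%; employment 47 ≥ 12 mo → does not qualify.
Option B: score 768 ≥ 700; DTI 40.8% > 36%; LTV 100% > 90%; employment 47 ≥ 12 mo; reserves 15.0 ≥ 4 mo → does not qualify.
Option C: score 768 ≥ 700; DTI 40.8% ≤ 50%; LTV 100% ≤ 110% → qualifies.

Option C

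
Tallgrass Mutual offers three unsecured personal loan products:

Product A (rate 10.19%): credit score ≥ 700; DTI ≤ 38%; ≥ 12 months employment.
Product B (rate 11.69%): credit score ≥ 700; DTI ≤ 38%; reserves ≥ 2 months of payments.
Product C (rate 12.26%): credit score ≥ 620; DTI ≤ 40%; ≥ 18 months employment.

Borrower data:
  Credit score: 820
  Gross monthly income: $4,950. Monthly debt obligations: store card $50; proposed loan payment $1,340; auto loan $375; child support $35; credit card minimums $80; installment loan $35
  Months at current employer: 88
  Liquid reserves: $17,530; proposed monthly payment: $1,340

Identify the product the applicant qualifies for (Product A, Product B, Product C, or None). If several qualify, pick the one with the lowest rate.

Total debts = (50 + 1,340 + 375 + 35 + 80 + 35) = 1,915; DTI = 1,915/4,950 = 38.7%.
Reserves = 17,530/1,340 = 13.1 months.
Product A: score 820 ≥ 700; DTI 38.7% > 38%; employment 88 ≥ 12 mo → does not qualify.
Product B: score 820 ≥ 700; DTI 38.7% > 38%; reserves 13.1 ≥ 2 mo → does not qualify.
Product C: score 820 ≥ 620; DTI 38.7% ≤ 40%; employment 88 ≥ 18 mo → qualifies.

Product C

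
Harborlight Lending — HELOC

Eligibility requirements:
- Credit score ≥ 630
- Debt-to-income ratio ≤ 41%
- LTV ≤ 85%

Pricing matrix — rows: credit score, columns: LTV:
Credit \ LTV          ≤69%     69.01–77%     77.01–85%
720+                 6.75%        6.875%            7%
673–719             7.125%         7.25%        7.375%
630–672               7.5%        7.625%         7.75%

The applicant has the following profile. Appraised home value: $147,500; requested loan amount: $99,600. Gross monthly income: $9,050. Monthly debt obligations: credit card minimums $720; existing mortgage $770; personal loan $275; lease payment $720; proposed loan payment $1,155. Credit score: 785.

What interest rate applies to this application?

6.75%

Credit score 785 ≥ 630; Total monthly debts = (720 + 770 + 275 + 720 + 1,155) = 3,640. DTI: 3,640 ÷ 9,050 = 40.2%, within the 41% cap
LTV: 99,600 ÷ 147,500 = 67.5%, within 85% cap
Score 785 is in the 720+ band; LTV 67.5% is in the ≤69% band → 6.75%.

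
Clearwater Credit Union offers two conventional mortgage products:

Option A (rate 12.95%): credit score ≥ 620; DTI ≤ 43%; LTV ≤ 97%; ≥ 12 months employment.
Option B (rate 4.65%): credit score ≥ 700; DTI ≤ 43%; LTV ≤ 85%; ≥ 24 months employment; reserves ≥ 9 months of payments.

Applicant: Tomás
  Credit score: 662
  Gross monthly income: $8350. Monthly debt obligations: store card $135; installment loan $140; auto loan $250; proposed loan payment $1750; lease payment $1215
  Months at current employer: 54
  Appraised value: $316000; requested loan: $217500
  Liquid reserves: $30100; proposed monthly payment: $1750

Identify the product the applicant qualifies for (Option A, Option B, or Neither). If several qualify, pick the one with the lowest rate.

Total debts = (135 + 140 + 250 + 1,750 + 1,215) = 3,490; DTI = 3,490/8,350 = 41.8%.
LTV = 217,500/316,000 = 68.8%.
Reserves = 30,100/1,750 = 17.2 months.
Option A: score 662 ≥ 620; DTI 41.8% ≤ 43%; LTV 68.8% ≤ 97%; employment 54 ≥ 12 mo → qualifies.
Option B: score 662 < 700; DTI 41.8% ≤ 43%; LTV 68.8% ≤ 85%; employment 54 ≥ 24 mo; reserves 17.2 ≥ 9 mo → does not qualify.

Option A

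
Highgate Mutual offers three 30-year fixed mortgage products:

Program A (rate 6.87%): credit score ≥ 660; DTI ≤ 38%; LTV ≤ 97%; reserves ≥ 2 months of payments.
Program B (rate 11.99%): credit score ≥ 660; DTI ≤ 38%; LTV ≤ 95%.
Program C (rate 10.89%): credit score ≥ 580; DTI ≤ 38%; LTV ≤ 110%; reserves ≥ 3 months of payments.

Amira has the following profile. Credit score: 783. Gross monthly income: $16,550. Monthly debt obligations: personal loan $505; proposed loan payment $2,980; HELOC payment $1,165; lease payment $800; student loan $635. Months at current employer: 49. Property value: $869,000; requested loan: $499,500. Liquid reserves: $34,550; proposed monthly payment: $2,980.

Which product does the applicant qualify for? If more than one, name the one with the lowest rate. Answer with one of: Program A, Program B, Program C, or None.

Total debts = (505 + 2,980 + 1,165 + 800 + 635) = 6,085; DTI = 6,085/16,550 = 36.8%.
LTV = 499,500/869,000 = 57.5%.
Reserves = 34,550/2,980 = 11.6 months.
Program A: score 783 ≥ 660; DTI 36.8% ≤ 38%; LTV 57.5% ≤ 97%; reserves 11.6 ≥ 2 mo → qualifies.
Program B: score 783 ≥ 660; DTI 36.8% ≤ 38%; LTV 57.5% ≤ 95% → qualifies.
Program C: score 783 ≥ 580; DTI 36.8% ≤ 38%; LTV 57.5% ≤ 110%; reserves 11.6 ≥ 3 mo → qualifies.
Qualifying: Program A, Program B, Program C. Lowest rate is 6.87% → Program A.

Program A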